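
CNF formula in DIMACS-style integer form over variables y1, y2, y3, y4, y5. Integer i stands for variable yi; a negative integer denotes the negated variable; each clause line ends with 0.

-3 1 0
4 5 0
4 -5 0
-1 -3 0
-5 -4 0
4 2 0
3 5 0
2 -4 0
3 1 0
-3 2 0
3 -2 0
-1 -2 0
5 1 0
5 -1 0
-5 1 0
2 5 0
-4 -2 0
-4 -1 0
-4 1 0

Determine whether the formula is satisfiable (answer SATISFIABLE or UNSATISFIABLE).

UNSATISFIABLE

y1 = True:
  propagation gives y3=False, y5=True, y4=True; an empty clause results — contradiction.
y1 = False:
  propagation gives y3=False; an empty clause results — contradiction.
Every branch closes, so no satisfying assignment exists.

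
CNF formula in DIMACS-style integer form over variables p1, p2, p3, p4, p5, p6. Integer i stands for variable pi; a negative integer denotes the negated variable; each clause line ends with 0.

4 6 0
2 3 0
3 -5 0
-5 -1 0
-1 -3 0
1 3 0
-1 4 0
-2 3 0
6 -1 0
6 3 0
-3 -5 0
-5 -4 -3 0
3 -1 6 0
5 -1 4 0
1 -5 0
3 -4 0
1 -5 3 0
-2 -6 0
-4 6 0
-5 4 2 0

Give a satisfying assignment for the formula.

p1 = 0  p2 = 0  p3 = 1  p4 = 0  p5 = 0  p6 = 1

Check each clause:
  1. (p4 \/ p6) — p6 is true.
  2. (p3 \/ p2) — p3 is true.
  3. (~p5 \/ p3) — p3 is true.
  4. (~p1 \/ ~p5) — ~p5 is true.
  5. (~p1 \/ ~p3) — ~p1 is true.
  6. (p3 \/ p1) — p3 is true.
  7. (p4 \/ ~p1) — ~p1 is true.
  8. (~p2 \/ p3) — p3 is true.
  9. (p6 \/ ~p1) — p6 is true.
  10. (p3 \/ p6) — p3 is true.
  11. (~p5 \/ ~p3) — ~p5 is true.
  12. (~p4 \/ ~p3 \/ ~p5) — ~p5 is true.
  13. (p3 \/ p6 \/ ~p1) — p3 is true.
  14. (p5 \/ p4 \/ ~p1) — ~p1 is true.
  15. (p1 \/ ~p5) — ~p5 is true.
  16. (p3 \/ ~p4) — p3 is true.
  17. (p3 \/ p1 \/ ~p5) — p3 is true.
  18. (~p6 \/ ~p2) — ~p2 is true.
  19. (p6 \/ ~p4) — ~p4 is true.
  20. (p4 \/ p2 \/ ~p5) — ~p5 is true.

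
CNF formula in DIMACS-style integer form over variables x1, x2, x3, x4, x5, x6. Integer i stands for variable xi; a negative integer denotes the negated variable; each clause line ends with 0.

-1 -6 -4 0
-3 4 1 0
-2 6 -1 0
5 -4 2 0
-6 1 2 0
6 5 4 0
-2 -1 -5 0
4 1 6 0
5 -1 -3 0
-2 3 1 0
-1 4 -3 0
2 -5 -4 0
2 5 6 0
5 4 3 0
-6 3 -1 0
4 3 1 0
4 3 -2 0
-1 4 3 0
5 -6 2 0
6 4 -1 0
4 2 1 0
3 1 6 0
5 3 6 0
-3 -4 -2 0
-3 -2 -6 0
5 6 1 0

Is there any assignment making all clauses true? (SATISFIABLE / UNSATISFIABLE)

x1 = True:
  x4 = True:
    propagation gives x6=False, x2=False, x5=True; an empty clause results — contradiction.
  x4 = False:
    propagation gives x3=False; an empty clause results — contradiction.
x1 = False:
  x2 = True:
    propagation gives x3=True, x4=True; an empty clause results — contradiction.
  x2 = False:
    propagation gives x6=False, x4=True, x5=True; an empty clause results — contradiction.
Every branch closes, so no satisfying assignment exists.

UNSATISFIABLE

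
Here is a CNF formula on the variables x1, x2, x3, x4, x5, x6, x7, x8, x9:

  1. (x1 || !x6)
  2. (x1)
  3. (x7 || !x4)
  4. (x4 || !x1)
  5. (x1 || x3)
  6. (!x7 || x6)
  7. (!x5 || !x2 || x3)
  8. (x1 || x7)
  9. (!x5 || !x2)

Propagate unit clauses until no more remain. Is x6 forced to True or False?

Unit clause (x1) sets x1 = True.
(!x1 || x4): since x1 = True, the clause reduces to (x4). x4 = True.
From (x7 || !x4) and x4 = True: x7 = True.
(x6 || !x7): since x7 = True, the clause reduces to (x6). x6 = True.

True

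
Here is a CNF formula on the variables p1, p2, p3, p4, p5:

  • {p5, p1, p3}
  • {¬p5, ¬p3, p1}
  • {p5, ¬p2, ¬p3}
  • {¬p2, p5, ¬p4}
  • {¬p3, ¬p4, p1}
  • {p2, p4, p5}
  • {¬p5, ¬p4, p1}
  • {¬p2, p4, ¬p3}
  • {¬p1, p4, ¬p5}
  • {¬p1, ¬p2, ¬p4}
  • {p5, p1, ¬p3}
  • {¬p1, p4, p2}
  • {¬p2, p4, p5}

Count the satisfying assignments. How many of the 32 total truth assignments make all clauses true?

6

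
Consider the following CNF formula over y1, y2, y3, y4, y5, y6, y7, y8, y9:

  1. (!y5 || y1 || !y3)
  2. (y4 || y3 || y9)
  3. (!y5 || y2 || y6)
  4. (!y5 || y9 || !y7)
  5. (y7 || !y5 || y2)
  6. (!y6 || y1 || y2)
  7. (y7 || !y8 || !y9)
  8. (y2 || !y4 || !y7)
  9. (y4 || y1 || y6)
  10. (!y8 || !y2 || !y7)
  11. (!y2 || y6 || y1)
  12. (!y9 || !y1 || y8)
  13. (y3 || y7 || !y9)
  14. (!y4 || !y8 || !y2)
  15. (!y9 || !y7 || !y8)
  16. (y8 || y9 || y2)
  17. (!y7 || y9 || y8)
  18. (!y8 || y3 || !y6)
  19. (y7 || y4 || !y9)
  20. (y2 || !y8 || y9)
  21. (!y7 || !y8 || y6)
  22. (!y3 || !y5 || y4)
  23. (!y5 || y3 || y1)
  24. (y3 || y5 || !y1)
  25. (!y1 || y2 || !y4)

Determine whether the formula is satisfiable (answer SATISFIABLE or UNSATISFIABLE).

SATISFIABLE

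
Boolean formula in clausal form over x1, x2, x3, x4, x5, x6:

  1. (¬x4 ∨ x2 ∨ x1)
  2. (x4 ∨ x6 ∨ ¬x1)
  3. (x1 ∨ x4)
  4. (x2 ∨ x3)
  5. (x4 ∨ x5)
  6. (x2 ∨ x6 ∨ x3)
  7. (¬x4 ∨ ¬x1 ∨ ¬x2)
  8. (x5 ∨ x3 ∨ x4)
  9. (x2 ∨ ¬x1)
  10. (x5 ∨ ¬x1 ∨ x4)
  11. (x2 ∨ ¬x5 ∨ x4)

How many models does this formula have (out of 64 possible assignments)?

Case analysis on x4 and x1:
  x4=T, x1=T: a clause becomes empty — 0.
  x4=T, x1=F: forces x2=T; x3, x5, x6 free → 2^3 = 8.
  x4=F, x1=T: remaining (x2,x3,x5,x6) ∈ {(T,F,T,T); (T,T,T,T)} — 2.
  x4=F, x1=F: a clause becomes empty — 0.
Total: 0 + 8 + 2 + 0 = 10.

10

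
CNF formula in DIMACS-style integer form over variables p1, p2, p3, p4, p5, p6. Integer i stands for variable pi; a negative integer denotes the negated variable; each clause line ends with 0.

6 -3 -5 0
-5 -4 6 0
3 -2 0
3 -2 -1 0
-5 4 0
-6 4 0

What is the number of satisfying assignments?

Split on p3, then p4.
  p3=1, p4=1: p1, p2 free; 3 ways for (p5,p6) × 2^2 = 12.
  p3=1, p4=0: remaining (p1,p2,p5,p6) ∈ {(0,0,0,0); (0,1,0,0); (1,0,0,0); (1,1,0,0)} — 4.
  p3=0, p4=1: p1 free; 3 ways for (p2,p5,p6) × 2^1 = 6.
  p3=0, p4=0: remaining (p1,p2,p5,p6) ∈ {(0,0,0,0); (1,0,0,0)} — 2.
Total: 12 + 4 + 6 + 2 = 24.

24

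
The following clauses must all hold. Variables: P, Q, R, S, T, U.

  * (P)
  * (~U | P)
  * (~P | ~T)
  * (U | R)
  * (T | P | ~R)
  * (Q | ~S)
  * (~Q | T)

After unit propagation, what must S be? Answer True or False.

False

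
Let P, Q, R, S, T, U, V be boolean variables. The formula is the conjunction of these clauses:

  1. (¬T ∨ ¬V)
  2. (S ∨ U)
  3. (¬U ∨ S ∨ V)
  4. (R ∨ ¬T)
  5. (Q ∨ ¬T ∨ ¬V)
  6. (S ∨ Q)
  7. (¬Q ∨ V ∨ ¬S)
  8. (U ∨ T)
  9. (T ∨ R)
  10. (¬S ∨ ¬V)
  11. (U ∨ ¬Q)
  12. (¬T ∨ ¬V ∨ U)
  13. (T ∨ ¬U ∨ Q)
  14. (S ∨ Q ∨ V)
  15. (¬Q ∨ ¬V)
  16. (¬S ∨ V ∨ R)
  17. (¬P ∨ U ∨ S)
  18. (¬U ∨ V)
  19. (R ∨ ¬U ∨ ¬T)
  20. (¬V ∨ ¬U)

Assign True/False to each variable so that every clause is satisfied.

P = True, Q = False, R = True, S = True, T = True, U = False, V = False

Check each clause:
  1. (¬T ∨ ¬V) — ¬V is true.
  2. (U ∨ S) — S is true.
  3. (V ∨ ¬U ∨ S) — ¬U is true.
  4. (¬T ∨ R) — R is true.
  5. (¬T ∨ Q ∨ ¬V) — ¬V is true.
  6. (S ∨ Q) — S is true.
  7. (¬S ∨ V ∨ ¬Q) — ¬Q is true.
  8. (U ∨ T) — T is true.
  9. (R ∨ T) — R is true.
  10. (¬S ∨ ¬V) — ¬V is true.
  11. (U ∨ ¬Q) — ¬Q is true.
  12. (U ∨ ¬T ∨ ¬V) — ¬V is true.
  13. (T ∨ ¬U ∨ Q) — ¬U is true.
  14. (S ∨ Q ∨ V) — S is true.
  15. (¬V ∨ ¬Q) — ¬V is true.
  16. (¬S ∨ R ∨ V) — R is true.
  17. (¬P ∨ U ∨ S) — S is true.
  18. (¬U ∨ V) — ¬U is true.
  19. (¬U ∨ ¬T ∨ R) — R is true.
  20. (¬V ∨ ¬U) — ¬V is true.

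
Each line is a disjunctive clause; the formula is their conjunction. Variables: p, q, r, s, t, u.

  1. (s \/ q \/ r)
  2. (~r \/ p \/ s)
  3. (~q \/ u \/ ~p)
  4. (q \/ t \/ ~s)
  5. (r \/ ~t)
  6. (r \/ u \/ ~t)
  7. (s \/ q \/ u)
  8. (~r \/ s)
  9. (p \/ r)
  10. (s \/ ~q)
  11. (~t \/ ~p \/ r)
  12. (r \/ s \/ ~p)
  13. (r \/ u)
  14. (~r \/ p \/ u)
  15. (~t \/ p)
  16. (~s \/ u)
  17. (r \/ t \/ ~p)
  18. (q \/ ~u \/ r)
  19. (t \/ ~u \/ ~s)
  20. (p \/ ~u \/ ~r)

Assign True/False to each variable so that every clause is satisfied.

p = True  q = True  r = True  s = True  t = True  u = True

Check each clause:
  1. (q \/ s \/ r) — q is true.
  2. (p \/ ~r \/ s) — p is true.
  3. (~q \/ u \/ ~p) — u is true.
  4. (~s \/ t \/ q) — q is true.
  5. (r \/ ~t) — r is true.
  6. (r \/ ~t \/ u) — r is true.
  7. (s \/ u \/ q) — q is true.
  8. (~r \/ s) — s is true.
  9. (p \/ r) — p is true.
  10. (s \/ ~q) — s is true.
  11. (~p \/ ~t \/ r) — r is true.
  12. (~p \/ r \/ s) — r is true.
  13. (u \/ r) — r is true.
  14. (p \/ ~r \/ u) — p is true.
  15. (p \/ ~t) — p is true.
  16. (~s \/ u) — u is true.
  17. (t \/ ~p \/ r) — r is true.
  18. (r \/ ~u \/ q) — r is true.
  19. (~u \/ t \/ ~s) — t is true.
  20. (p \/ ~u \/ ~r) — p is true.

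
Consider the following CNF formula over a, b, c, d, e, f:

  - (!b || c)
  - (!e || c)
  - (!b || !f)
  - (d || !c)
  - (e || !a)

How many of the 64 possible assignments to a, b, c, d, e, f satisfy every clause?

13

Case analysis on c and b:
  c=T, b=T: remaining (a,d,e,f) ∈ {(F,T,F,F); (F,T,T,F); (T,T,T,F)} — 3.
  c=T, b=F: f free; 3 ways for (a,d,e) × 2^1 = 6.
  c=F, b=T: a clause becomes empty — 0.
  c=F, b=F: remaining (a,d,e,f) ∈ {(F,F,F,F); (F,F,F,T); (F,T,F,F); (F,T,F,T)} — 4.
Total: 3 + 6 + 0 + 4 = 13.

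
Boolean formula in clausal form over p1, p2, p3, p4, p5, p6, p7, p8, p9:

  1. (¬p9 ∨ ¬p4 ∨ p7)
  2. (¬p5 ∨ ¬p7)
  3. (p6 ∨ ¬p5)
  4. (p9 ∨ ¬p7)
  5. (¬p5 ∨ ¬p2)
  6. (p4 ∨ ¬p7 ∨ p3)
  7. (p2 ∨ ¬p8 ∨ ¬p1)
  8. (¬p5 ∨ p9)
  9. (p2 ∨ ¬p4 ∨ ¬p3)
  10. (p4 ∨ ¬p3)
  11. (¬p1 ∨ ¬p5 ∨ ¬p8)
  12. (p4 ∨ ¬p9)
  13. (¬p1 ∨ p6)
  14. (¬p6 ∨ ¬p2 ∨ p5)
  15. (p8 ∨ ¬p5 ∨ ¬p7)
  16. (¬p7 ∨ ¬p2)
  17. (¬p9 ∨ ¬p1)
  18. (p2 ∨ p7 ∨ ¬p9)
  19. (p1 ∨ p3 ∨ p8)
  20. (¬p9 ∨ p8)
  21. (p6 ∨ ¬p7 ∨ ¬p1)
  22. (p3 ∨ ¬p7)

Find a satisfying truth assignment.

p1 = 0, p2 = 0, p3 = 0, p4 = 0, p5 = 0, p6 = 0, p7 = 0, p8 = 1, p9 = 0

Check each clause:
  1. (p7 ∨ ¬p4 ∨ ¬p9) — ¬p4 is true.
  2. (¬p5 ∨ ¬p7) — ¬p7 is true.
  3. (¬p5 ∨ p6) — ¬p5 is true.
  4. (p9 ∨ ¬p7) — ¬p7 is true.
  5. (¬p2 ∨ ¬p5) — ¬p5 is true.
  6. (p3 ∨ ¬p7 ∨ p4) — ¬p7 is true.
  7. (¬p8 ∨ ¬p1 ∨ p2) — ¬p1 is true.
  8. (p9 ∨ ¬p5) — ¬p5 is true.
  9. (¬p3 ∨ ¬p4 ∨ p2) — ¬p4 is true.
  10. (¬p3 ∨ p4) — ¬p3 is true.
  11. (¬p5 ∨ ¬p1 ∨ ¬p8) — ¬p5 is true.
  12. (¬p9 ∨ p4) — ¬p9 is true.
  13. (p6 ∨ ¬p1) — ¬p1 is true.
  14. (¬p6 ∨ p5 ∨ ¬p2) — ¬p6 is true.
  15. (¬p7 ∨ p8 ∨ ¬p5) — p8 is true.
  16. (¬p2 ∨ ¬p7) — ¬p7 is true.
  17. (¬p1 ∨ ¬p9) — ¬p1 is true.
  18. (p2 ∨ p7 ∨ ¬p9) — ¬p9 is true.
  19. (p3 ∨ p8 ∨ p1) — p8 is true.
  20. (p8 ∨ ¬p9) — p8 is true.
  21. (p6 ∨ ¬p7 ∨ ¬p1) — ¬p7 is true.
  22. (p3 ∨ ¬p7) — ¬p7 is true.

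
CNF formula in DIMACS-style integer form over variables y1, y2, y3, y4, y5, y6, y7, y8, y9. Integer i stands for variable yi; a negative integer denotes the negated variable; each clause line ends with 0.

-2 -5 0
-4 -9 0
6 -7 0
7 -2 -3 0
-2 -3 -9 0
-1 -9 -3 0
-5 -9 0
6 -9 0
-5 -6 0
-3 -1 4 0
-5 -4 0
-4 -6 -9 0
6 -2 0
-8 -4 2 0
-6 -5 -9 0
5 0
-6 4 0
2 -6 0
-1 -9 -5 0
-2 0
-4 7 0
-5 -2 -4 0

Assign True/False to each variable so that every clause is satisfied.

y1 = F, y2 = F, y3 = F, y4 = F, y5 = T, y6 = F, y7 = F, y8 = F, y9 = F

(y5) is a unit clause, so y5 = True.
The clause (~y2) is unit: y2 must be False.
Unit propagation: (~y9) forces y9 = False.
(~y6) is a unit clause, so y6 = False.
(~y7) is a unit clause, so y7 = False.
(~y4) is a unit clause, so y4 = False.
y1 occurs only negated in the remaining clauses — set y1 = False.
Pure literal: y3 appears only negated; assign y3 = False.
y8 is now unconstrained; take y8 = False.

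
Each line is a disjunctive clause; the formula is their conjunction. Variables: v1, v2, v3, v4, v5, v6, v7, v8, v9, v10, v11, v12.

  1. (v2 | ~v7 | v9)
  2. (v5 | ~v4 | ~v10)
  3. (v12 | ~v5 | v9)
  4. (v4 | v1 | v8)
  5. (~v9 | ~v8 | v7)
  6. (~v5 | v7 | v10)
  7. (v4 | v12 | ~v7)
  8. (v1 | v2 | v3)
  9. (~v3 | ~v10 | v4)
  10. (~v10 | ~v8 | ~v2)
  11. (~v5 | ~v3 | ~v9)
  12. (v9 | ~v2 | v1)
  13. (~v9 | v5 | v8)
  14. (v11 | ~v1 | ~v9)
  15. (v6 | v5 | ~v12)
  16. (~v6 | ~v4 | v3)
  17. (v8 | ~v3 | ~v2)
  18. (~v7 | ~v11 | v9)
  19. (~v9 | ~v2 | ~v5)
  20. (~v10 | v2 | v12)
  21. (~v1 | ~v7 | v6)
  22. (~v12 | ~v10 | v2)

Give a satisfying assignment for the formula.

Set v1 = False and propagate.
Branch on v2: take v2 = False.
  then v3 is forced to True.
For the remaining variables, v4 = True, v5 = False, v6 = True, v7 = True, v8 = True, v9 = True, v10 = False, v11 = True, v12 = False works.

v1 = F, v2 = F, v3 = T, v4 = T, v5 = F, v6 = T, v7 = T, v8 = T, v9 = T, v10 = F, v11 = T, v12 = F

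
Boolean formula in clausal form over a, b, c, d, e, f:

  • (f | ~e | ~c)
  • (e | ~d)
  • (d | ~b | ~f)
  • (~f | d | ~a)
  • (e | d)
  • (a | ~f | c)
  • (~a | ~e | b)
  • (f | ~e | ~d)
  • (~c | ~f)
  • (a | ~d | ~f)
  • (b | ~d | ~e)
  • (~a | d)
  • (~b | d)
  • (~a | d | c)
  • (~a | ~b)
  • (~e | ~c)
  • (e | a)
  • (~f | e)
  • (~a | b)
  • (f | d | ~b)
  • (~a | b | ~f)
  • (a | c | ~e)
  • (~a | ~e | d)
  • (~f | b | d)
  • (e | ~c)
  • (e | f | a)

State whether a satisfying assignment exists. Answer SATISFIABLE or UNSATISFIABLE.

a = True:
  propagation gives d=True, e=True, b=True; an empty clause results — contradiction.
a = False:
  propagation gives e=True, c=False; an empty clause results — contradiction.
Every branch closes, so no satisfying assignment exists.

UNSATISFIABLE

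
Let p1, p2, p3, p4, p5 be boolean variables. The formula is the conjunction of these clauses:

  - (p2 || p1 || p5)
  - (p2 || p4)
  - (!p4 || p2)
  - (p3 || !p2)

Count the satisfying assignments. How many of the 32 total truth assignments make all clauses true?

8

Satisfying assignments:
  p1=F p2=T p3=T p4=F p5=F
  p1=F p2=T p3=T p4=F p5=T
  p1=F p2=T p3=T p4=T p5=F
  p1=F p2=T p3=T p4=T p5=T
  p1=T p2=T p3=T p4=F p5=F
  p1=T p2=T p3=T p4=F p5=T
  p1=T p2=T p3=T p4=T p5=F
  p1=T p2=T p3=T p4=T p5=T
Count: 8.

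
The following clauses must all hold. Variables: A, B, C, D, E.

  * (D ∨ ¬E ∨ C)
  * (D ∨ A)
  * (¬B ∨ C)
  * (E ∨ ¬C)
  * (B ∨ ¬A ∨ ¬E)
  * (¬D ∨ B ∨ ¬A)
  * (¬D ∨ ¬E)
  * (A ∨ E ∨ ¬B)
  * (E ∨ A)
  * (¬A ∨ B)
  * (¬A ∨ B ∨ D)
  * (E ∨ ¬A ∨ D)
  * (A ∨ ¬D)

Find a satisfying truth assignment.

Set A = True and propagate.
  then B is forced to True.
  then C is forced to True.
  then E is forced to True.
  then D is forced to False.

A = T, B = T, C = T, D = F, E = T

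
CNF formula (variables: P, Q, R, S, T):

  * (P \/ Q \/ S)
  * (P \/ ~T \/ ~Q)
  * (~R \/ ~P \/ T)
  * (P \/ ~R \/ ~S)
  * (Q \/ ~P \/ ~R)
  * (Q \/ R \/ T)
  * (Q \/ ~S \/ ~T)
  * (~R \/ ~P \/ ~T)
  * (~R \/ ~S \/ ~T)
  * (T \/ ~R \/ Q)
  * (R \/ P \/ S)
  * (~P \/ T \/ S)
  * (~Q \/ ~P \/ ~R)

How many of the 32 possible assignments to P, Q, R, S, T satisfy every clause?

6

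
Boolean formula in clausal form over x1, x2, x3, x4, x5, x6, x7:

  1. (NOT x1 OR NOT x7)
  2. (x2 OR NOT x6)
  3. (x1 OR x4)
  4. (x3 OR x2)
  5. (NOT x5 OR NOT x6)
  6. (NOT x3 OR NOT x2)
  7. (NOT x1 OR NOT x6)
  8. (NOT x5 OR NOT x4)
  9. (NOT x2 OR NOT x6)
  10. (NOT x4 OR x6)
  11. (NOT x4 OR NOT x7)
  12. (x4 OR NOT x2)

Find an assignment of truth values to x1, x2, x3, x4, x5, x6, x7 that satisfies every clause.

x1=True, x2=False, x3=True, x4=False, x5=True, x6=False, x7=False

Check each clause:
  1. (NOT x7 OR NOT x1) — NOT x7 is true.
  2. (NOT x6 OR x2) — NOT x6 is true.
  3. (x4 OR x1) — x1 is true.
  4. (x2 OR x3) — x3 is true.
  5. (NOT x5 OR NOT x6) — NOT x6 is true.
  6. (NOT x3 OR NOT x2) — NOT x2 is true.
  7. (NOT x6 OR NOT x1) — NOT x6 is true.
  8. (NOT x4 OR NOT x5) — NOT x4 is true.
  9. (NOT x2 OR NOT x6) — NOT x6 is true.
  10. (NOT x4 OR x6) — NOT x4 is true.
  11. (NOT x7 OR NOT x4) — NOT x7 is true.
  12. (NOT x2 OR x4) — NOT x2 is true.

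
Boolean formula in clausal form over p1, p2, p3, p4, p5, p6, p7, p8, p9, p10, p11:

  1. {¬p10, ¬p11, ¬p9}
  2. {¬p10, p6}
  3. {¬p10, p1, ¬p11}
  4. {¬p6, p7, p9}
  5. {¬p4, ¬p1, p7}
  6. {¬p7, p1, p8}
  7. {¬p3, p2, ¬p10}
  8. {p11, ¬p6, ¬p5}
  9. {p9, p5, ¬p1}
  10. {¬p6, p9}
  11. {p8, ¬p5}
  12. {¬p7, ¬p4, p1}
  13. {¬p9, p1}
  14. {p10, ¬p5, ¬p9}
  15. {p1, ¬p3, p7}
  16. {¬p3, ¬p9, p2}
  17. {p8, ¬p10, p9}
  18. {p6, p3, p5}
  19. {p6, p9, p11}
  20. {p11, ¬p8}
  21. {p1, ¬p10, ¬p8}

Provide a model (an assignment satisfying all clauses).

Pure literal: p4 appears only negated; assign p4 = False.
Set p1 = False and propagate.
  then p9 is forced to False.
  then p6 is forced to False.
  then p10 is forced to False.
  then p11 is forced to True.
Branch on p3: take p3 = True.
  then p7 is forced to True.
  then p8 is forced to True.
p2, p5 are now unconstrained; take p2 = False, p5 = True.
Every clause has at least one true literal under this assignment.

p1=F, p2=F, p3=T, p4=F, p5=T, p6=F, p7=T, p8=T, p9=F, p10=F, p11=T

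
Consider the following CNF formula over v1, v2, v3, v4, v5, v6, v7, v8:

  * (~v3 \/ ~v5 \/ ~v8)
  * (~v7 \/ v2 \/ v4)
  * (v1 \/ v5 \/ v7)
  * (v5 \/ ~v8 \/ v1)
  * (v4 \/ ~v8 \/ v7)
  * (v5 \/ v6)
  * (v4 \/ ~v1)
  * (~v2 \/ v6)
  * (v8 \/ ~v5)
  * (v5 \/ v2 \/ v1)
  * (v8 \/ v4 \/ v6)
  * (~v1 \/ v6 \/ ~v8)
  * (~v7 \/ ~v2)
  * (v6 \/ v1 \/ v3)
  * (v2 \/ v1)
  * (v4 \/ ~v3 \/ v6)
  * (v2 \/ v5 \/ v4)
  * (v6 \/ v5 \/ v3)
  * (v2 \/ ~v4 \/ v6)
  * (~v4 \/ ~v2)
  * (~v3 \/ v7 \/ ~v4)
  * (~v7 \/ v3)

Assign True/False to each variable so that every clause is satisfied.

v1=True, v2=False, v3=True, v4=True, v5=False, v6=True, v7=True, v8=True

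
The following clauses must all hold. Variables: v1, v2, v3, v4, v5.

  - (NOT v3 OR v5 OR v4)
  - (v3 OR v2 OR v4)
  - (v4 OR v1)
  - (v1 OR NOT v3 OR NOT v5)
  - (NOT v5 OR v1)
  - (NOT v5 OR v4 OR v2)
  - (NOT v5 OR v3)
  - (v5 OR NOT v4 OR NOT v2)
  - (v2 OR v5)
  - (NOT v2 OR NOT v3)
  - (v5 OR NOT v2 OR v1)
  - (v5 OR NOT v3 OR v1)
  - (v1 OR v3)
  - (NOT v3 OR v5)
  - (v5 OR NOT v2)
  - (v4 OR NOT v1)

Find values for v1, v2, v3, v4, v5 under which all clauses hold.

Set v1 = True and propagate.
  then v4 is forced to True.
Branch on v2: take v2 = False.
  then v5 is forced to True.
  then v3 is forced to True.

v1=True, v2=False, v3=True, v4=True, v5=True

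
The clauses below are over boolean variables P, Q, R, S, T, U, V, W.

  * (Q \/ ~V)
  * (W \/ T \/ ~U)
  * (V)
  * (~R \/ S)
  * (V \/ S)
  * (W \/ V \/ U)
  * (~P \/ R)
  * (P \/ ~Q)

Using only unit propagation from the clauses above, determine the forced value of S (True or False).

Unit clause (V) sets V = True.
In (Q \/ ~V), ~V is now false; Q must hold, so Q = True.
In (~Q \/ P), ~Q is now false; P must hold, so P = True.
(~P \/ R) with P = True leaves only R, so R = True.
(S \/ ~R) with R = True leaves only S, so S = True.

True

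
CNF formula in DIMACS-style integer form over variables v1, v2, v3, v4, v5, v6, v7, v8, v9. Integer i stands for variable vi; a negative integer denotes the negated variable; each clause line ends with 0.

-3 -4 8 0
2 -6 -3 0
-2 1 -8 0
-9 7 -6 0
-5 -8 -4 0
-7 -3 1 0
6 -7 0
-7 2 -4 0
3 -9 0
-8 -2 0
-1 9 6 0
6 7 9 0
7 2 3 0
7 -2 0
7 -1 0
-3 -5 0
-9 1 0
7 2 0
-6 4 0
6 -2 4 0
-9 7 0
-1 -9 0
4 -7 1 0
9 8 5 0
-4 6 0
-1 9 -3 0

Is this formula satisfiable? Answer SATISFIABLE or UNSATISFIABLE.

Branch on v1: take v1 = False.
  then v9 is forced to False.
For the remaining variables, v2 = True, v3 = False, v4 = True, v5 = True, v6 = True, v7 = True, v8 = False works.
Every clause has at least one true literal under this assignment.
So v1 = F  v2 = T  v3 = F  v4 = T  v5 = T  v6 = T  v7 = T  v8 = F  v9 = F is a satisfying assignment.

SATISFIABLE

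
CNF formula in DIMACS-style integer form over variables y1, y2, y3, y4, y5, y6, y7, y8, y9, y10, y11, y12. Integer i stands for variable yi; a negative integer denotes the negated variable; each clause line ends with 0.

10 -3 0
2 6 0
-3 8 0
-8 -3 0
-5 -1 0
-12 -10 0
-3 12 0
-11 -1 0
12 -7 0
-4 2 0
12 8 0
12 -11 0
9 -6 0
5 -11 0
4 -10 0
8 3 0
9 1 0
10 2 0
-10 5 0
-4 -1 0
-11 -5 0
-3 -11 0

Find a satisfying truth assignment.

y2 occurs only positively in the remaining clauses — set y2 = True.
Pure literal: y7 appears only negated; assign y7 = False.
Branch on y1: take y1 = False.
  then y9 is forced to True.
Try y3 = False.
  then y8 is forced to True.
The remaining clauses are satisfied by y4 = False, y5 = False, y6 = False, y10 = False, y11 = False, y12 = False.

y1=F, y2=T, y3=F, y4=F, y5=F, y6=F, y7=F, y8=T, y9=T, y10=F, y11=F, y12=F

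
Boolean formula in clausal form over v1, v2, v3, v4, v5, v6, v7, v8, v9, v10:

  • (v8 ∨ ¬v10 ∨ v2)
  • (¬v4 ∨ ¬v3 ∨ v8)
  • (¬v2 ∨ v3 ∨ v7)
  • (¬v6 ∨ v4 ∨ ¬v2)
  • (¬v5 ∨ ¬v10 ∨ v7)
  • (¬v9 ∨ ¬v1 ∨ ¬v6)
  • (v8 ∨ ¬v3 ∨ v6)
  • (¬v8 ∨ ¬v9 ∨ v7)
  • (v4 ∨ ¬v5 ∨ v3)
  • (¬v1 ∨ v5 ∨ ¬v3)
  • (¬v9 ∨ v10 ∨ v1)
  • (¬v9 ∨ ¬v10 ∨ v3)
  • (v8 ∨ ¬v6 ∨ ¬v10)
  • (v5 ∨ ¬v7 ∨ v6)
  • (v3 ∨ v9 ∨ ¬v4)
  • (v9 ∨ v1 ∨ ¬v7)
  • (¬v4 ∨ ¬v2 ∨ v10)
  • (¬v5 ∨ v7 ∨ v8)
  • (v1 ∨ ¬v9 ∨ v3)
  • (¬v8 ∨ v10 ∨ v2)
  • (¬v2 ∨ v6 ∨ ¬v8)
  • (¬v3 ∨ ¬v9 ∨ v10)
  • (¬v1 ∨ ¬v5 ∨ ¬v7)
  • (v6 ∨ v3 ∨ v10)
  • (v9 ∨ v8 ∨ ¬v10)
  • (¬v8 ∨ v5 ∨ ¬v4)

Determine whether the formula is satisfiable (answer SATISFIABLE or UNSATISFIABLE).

SATISFIABLE

Try v1 = False.
Set v2 = False and propagate.
The remaining clauses are satisfied by v3 = True, v4 = True, v5 = True, v6 = False, v7 = True, v8 = True, v9 = True, v10 = True.
Every clause has at least one true literal under this assignment.
So v1=False, v2=False, v3=True, v4=True, v5=True, v6=False, v7=True, v8=True, v9=True, v10=True is a satisfying assignment.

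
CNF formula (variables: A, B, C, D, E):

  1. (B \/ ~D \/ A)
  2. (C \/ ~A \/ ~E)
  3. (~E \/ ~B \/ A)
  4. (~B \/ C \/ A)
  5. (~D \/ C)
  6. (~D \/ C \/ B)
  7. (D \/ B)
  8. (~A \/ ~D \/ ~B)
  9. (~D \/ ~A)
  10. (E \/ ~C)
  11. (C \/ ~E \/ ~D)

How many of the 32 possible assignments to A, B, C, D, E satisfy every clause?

2

The models are:
  A=T B=T C=F D=F E=F
  A=T B=T C=T D=F E=T
Count: 2.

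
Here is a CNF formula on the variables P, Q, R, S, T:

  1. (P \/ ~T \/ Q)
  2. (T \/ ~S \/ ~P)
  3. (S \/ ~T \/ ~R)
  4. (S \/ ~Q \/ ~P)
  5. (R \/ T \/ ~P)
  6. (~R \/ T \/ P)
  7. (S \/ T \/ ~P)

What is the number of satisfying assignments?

Split on P, then T.
  P=1, T=1: 5 of the 8 assignments to (Q,R,S) work.
  P=1, T=0: a clause becomes empty — 0.
  P=0, T=1: remaining (Q,R,S) ∈ {(1,0,0); (1,0,1); (1,1,1)} — 3.
  P=0, T=0: remaining (Q,R,S) ∈ {(0,0,0); (0,0,1); (1,0,0); (1,0,1)} — 4.
Total: 5 + 0 + 3 + 4 = 12.

12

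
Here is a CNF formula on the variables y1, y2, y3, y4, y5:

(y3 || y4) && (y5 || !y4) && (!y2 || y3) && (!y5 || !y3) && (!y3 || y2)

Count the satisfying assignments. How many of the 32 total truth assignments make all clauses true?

The models are:
  y1=0 y2=0 y3=0 y4=1 y5=1
  y1=0 y2=1 y3=1 y4=0 y5=0
  y1=1 y2=0 y3=0 y4=1 y5=1
  y1=1 y2=1 y3=1 y4=0 y5=0
That's 4 in total.

4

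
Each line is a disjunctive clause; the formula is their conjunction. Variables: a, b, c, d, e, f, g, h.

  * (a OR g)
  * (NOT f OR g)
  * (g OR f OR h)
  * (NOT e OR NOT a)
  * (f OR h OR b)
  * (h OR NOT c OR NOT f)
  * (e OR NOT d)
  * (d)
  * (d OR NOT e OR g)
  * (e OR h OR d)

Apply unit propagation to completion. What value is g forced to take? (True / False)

True

Unit clause (d) sets d = True.
In (NOT d OR e), NOT d is now false; e must hold, so e = True.
In (NOT a OR NOT e), NOT e is now false; NOT a must hold, so a = False.
In (g OR a), a is now false; g must hold, so g = True.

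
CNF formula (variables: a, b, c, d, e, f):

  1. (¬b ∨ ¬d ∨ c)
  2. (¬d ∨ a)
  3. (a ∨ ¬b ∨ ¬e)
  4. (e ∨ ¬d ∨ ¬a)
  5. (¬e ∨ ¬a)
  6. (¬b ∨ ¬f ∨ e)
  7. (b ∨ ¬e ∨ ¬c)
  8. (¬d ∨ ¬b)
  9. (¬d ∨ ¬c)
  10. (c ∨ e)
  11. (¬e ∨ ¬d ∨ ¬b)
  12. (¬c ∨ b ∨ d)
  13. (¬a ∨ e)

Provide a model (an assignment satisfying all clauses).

a = 0  b = 0  c = 0  d = 0  e = 1  f = 1

Check each clause:
  1. (c ∨ ¬d ∨ ¬b) — ¬d is true.
  2. (¬d ∨ a) — ¬d is true.
  3. (a ∨ ¬b ∨ ¬e) — ¬b is true.
  4. (¬a ∨ e ∨ ¬d) — ¬d is true.
  5. (¬e ∨ ¬a) — ¬a is true.
  6. (¬f ∨ e ∨ ¬b) — e is true.
  7. (¬c ∨ ¬e ∨ b) — ¬c is true.
  8. (¬b ∨ ¬d) — ¬d is true.
  9. (¬d ∨ ¬c) — ¬d is true.
  10. (c ∨ e) — e is true.
  11. (¬d ∨ ¬e ∨ ¬b) — ¬d is true.
  12. (¬c ∨ b ∨ d) — ¬c is true.
  13. (e ∨ ¬a) — e is true.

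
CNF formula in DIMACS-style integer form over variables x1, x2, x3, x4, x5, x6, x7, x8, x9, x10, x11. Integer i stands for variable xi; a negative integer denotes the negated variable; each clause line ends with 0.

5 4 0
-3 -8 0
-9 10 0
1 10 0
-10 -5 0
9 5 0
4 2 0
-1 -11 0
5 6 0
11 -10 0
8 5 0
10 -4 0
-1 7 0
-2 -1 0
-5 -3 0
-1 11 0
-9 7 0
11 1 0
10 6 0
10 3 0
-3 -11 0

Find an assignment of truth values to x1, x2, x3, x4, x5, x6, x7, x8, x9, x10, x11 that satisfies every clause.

Pure literal: x6 appears only positively; assign x6 = True.
Pure literal: x7 appears only positively; assign x7 = True.
Set x1 = False and propagate.
  then x10 is forced to True.
  then x5 is forced to False.
  then x4 is forced to True.
  then x9 is forced to True.
  then x11 is forced to True.
  then x8 is forced to True.
  then x3 is forced to False.
x2 is now unconstrained; take x2 = False.
Check each clause:
  1. (x4 \/ x5) — x4 is true.
  2. (~x8 \/ ~x3) — ~x3 is true.
  3. (~x9 \/ x10) — x10 is true.
  4. (x10 \/ x1) — x10 is true.
  5. (~x5 \/ ~x10) — ~x5 is true.
  6. (x5 \/ x9) — x9 is true.
  7. (x4 \/ x2) — x4 is true.
  8. (~x1 \/ ~x11) — ~x1 is true.
  9. (x6 \/ x5) — x6 is true.
  10. (~x10 \/ x11) — x11 is true.
  11. (x5 \/ x8) — x8 is true.
  12. (x10 \/ ~x4) — x10 is true.
  13. (~x1 \/ x7) — ~x1 is true.
  14. (~x2 \/ ~x1) — ~x2 is true.
  15. (~x3 \/ ~x5) — ~x5 is true.
  16. (x11 \/ ~x1) — x11 is true.
  17. (x7 \/ ~x9) — x7 is true.
  18. (x1 \/ x11) — x11 is true.
  19. (x10 \/ x6) — x10 is true.
  20. (x10 \/ x3) — x10 is true.
  21. (~x11 \/ ~x3) — ~x3 is true.

x1 = F, x2 = F, x3 = F, x4 = T, x5 = F, x6 = T, x7 = T, x8 = T, x9 = T, x10 = T, x11 = T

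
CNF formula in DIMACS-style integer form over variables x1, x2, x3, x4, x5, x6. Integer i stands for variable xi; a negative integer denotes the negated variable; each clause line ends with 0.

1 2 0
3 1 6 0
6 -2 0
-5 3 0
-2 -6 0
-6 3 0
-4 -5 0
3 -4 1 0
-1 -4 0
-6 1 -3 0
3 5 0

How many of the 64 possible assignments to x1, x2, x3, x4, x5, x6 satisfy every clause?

4

Satisfying assignments:
  x1=T x2=F x3=T x4=F x5=F x6=F
  x1=T x2=F x3=T x4=F x5=F x6=T
  x1=T x2=F x3=T x4=F x5=T x6=F
  x1=T x2=F x3=T x4=F x5=T x6=T
Count: 4.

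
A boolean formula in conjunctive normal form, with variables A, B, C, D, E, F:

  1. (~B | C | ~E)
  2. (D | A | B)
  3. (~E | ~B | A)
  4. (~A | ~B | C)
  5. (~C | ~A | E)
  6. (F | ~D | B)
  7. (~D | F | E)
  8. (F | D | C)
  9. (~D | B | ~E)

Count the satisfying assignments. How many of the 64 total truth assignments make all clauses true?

Split on B, then D.
  B=1, D=1: remaining (A,C,E,F) ∈ {(0,0,0,1); (0,1,0,1); (1,1,1,0); (1,1,1,1)} — 4.
  B=1, D=0: 5 of the 16 assignments to (A,C,E,F) work.
  B=0, D=1: remaining (A,C,E,F) ∈ {(0,0,0,1); (0,1,0,1); (1,0,0,1)} — 3.
  B=0, D=0: remaining (A,C,E,F) ∈ {(1,0,0,1); (1,0,1,1); (1,1,1,0); (1,1,1,1)} — 4.
Total: 4 + 5 + 3 + 4 = 16.

16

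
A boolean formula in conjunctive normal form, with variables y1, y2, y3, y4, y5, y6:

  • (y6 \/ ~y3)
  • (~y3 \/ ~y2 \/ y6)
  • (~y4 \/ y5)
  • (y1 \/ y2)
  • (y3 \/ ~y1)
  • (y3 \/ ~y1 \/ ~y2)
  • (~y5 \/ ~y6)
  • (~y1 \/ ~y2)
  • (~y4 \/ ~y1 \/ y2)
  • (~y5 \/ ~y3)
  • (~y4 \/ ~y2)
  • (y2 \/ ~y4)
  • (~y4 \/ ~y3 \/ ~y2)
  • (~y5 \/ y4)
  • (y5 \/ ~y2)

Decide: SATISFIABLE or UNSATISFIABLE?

SATISFIABLE

Branch on y1: take y1 = True.
  then y3 is forced to True.
  then y6 is forced to True.
  then y5 is forced to False.
  then y4 is forced to False.
  then y2 is forced to False.
So y1 = T, y2 = F, y3 = T, y4 = F, y5 = F, y6 = T is a satisfying assignment.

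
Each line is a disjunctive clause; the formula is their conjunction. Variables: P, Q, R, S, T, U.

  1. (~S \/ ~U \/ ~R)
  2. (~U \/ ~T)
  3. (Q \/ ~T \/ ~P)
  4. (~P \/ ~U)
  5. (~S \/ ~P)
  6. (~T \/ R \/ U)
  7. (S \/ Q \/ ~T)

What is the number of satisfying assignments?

22

Split on T, then U.
  T=T, U=T: a clause becomes empty — 0.
  T=T, U=F: remaining (P,Q,R,S) ∈ {(F,F,T,T); (F,T,T,F); (F,T,T,T); (T,T,T,F)} — 4.
  T=F, U=T: Q free; 3 ways for (P,R,S) × 2^1 = 6.
  T=F, U=F: Q, R free; 3 ways for (P,S) × 2^2 = 12.
Total: 0 + 4 + 6 + 12 = 22.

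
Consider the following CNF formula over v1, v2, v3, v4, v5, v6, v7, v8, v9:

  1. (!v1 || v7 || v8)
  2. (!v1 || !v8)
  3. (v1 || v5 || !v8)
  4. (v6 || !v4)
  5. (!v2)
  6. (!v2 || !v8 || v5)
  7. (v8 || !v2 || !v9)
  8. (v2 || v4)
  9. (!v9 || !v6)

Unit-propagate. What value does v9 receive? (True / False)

False

(!v2) stands alone — v2 = False.
From (v2 || v4) and v2 = False: v4 = True.
(v6 || !v4): since v4 = True, the clause reduces to (v6). v6 = True.
In (!v6 || !v9), !v6 is now false; !v9 must hold, so v9 = False.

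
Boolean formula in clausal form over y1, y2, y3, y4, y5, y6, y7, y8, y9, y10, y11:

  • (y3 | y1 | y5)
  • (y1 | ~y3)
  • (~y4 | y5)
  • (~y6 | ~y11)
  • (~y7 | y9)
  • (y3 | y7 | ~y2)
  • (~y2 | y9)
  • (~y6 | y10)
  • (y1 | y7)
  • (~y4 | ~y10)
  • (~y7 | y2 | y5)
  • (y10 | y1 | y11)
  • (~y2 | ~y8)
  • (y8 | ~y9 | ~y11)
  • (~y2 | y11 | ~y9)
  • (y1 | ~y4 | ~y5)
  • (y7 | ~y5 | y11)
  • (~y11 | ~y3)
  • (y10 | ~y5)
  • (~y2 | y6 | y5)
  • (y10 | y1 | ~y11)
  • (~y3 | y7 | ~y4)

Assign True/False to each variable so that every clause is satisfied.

y1 occurs only positively in the remaining clauses — set y1 = True.
y4 occurs only negated in the remaining clauses — set y4 = False.
Try y2 = False.
For the remaining variables, y3 = False, y5 = False, y6 = False, y7 = False, y8 = True, y9 = False, y10 = False, y11 = False works.
Every clause has at least one true literal under this assignment.
Check each clause:
  1. (y3 | y1 | y5) — y1 is true.
  2. (y1 | ~y3) — y1 is true.
  3. (~y4 | y5) — ~y4 is true.
  4. (~y6 | ~y11) — ~y6 is true.
  5. (~y7 | y9) — ~y7 is true.
  6. (y7 | ~y2 | y3) — ~y2 is true.
  7. (~y2 | y9) — ~y2 is true.
  8. (y10 | ~y6) — ~y6 is true.
  9. (y7 | y1) — y1 is true.
  10. (~y4 | ~y10) — ~y4 is true.
  11. (y2 | ~y7 | y5) — ~y7 is true.
  12. (y1 | y11 | y10) — y1 is true.
  13. (~y2 | ~y8) — ~y2 is true.
  14. (~y9 | y8 | ~y11) — y8 is true.
  15. (~y2 | ~y9 | y11) — ~y2 is true.
  16. (~y4 | y1 | ~y5) — y1 is true.
  17. (y11 | ~y5 | y7) — ~y5 is true.
  18. (~y11 | ~y3) — ~y11 is true.
  19. (~y5 | y10) — ~y5 is true.
  20. (y5 | ~y2 | y6) — ~y2 is true.
  21. (y10 | ~y11 | y1) — y1 is true.
  22. (y7 | ~y4 | ~y3) — ~y4 is true.

y1=True  y2=False  y3=False  y4=False  y5=False  y6=False  y7=False  y8=True  y9=False  y10=False  y11=False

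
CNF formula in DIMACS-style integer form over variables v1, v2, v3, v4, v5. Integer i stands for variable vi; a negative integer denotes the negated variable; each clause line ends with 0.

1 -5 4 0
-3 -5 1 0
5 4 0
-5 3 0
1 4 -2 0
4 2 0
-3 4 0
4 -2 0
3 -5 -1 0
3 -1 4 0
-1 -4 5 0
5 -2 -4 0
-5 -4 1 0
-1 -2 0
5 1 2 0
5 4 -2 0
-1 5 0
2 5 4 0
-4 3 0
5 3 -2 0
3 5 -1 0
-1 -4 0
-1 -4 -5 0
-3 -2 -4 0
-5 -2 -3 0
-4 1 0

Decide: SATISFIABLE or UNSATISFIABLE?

UNSATISFIABLE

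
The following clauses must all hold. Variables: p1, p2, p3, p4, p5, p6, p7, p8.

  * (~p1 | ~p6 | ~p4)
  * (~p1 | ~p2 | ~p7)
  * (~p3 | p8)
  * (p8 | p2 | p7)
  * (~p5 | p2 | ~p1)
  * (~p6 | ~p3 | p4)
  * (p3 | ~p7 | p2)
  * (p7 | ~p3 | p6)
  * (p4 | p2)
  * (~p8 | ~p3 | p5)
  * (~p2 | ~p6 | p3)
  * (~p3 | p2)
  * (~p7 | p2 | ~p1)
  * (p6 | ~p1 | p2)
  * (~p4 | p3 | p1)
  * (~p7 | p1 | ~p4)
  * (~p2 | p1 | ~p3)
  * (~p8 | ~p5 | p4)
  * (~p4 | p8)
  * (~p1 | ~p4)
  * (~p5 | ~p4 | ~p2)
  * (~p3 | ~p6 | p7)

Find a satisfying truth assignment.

p1=True, p2=True, p3=False, p4=False, p5=True, p6=False, p7=False, p8=False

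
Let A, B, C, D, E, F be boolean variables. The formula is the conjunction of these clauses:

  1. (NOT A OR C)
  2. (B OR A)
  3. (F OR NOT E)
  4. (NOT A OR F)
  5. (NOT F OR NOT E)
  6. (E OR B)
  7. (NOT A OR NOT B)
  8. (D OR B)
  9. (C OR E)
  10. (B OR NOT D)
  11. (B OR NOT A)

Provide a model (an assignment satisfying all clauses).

Pure literal: C appears only positively; assign C = True.
Set A = False and propagate.
  then B is forced to True.
Branch on E: take E = False.
D, F are now unconstrained; take D = False, F = False.
Every clause has at least one true literal under this assignment.

A=False  B=True  C=True  D=False  E=False  F=False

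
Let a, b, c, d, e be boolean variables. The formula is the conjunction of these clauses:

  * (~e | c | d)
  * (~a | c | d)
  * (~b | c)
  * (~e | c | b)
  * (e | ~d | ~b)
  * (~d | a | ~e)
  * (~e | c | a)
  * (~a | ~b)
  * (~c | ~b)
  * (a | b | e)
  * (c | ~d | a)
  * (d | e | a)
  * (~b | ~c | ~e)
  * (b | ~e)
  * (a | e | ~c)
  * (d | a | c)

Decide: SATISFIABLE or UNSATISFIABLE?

SATISFIABLE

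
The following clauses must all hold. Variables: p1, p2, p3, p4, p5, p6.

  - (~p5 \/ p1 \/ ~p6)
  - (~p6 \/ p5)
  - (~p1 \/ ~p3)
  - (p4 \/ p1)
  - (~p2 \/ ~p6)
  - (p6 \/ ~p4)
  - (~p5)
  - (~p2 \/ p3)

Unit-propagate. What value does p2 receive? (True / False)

False

Unit clause (~p5) sets p5 = False.
(~p6 \/ p5): since p5 = False, the clause reduces to (~p6). p6 = False.
(~p4 \/ p6): since p6 = False, the clause reduces to (~p4). p4 = False.
(p1 \/ p4) with p4 = False leaves only p1, so p1 = True.
(~p3 \/ ~p1) with p1 = True leaves only ~p3, so p3 = False.
In (~p2 \/ p3), p3 is now false; ~p2 must hold, so p2 = False.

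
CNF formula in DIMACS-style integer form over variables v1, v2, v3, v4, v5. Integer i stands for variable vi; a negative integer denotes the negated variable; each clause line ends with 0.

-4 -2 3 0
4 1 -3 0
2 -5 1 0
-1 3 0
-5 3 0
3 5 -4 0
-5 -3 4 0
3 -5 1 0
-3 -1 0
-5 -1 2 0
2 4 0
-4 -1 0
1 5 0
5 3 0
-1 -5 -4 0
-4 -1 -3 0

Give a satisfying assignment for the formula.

v1=F  v2=T  v3=T  v4=T  v5=T

Try v1 = False.
  then v5 is forced to True.
  then v2 is forced to True.
  then v3 is forced to True.
  then v4 is forced to True.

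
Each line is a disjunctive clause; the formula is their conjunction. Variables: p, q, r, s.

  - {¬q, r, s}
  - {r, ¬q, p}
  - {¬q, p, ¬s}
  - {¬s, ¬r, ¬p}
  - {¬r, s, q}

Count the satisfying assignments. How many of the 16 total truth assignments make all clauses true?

Split on q, then r.
  q=T, r=T: remaining (p,s) ∈ {(F,F); (T,F)} — 2.
  q=T, r=F: remaining (p,s) ∈ {(T,T)} — 1.
  q=F, r=T: remaining (p,s) ∈ {(F,T)} — 1.
  q=F, r=F: remaining (p,s) ∈ {(F,F); (F,T); (T,F); (T,T)} — 4.
Total: 2 + 1 + 1 + 4 = 8.

8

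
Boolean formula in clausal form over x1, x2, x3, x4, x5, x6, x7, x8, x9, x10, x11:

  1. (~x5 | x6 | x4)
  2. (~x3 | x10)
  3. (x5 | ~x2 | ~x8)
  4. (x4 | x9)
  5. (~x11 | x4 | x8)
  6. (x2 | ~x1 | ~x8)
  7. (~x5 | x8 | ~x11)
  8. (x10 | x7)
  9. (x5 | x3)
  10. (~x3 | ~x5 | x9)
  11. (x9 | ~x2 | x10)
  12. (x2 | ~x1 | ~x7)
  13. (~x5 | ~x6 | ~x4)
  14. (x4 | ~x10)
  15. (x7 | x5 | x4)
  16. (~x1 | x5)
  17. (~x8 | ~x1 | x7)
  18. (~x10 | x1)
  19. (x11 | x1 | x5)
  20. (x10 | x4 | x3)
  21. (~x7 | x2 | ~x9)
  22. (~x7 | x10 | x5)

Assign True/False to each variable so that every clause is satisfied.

Try x1 = True.
  then x5 is forced to True.
Branch on x2: take x2 = True.
The remaining clauses are satisfied by x3 = False, x4 = True, x6 = False, x7 = True, x8 = True, x9 = True, x10 = False, x11 = False.

x1=True  x2=True  x3=False  x4=True  x5=True  x6=False  x7=True  x8=True  x9=True  x10=False  x11=False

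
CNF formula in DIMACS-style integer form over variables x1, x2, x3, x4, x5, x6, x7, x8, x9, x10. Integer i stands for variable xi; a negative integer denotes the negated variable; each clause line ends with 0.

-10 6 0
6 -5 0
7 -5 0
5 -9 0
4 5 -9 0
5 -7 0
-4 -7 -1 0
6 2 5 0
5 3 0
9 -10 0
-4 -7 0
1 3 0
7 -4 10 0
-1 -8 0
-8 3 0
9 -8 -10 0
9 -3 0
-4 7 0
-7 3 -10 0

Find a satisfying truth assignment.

x1=F, x2=T, x3=T, x4=F, x5=T, x6=T, x7=T, x8=F, x9=T, x10=F

Check each clause:
  1. (NOT x10 OR x6) — NOT x10 is true.
  2. (x6 OR NOT x5) — x6 is true.
  3. (x7 OR NOT x5) — x7 is true.
  4. (x5 OR NOT x9) — x5 is true.
  5. (NOT x9 OR x4 OR x5) — x5 is true.
  6. (x5 OR NOT x7) — x5 is true.
  7. (NOT x7 OR NOT x4 OR NOT x1) — NOT x4 is true.
  8. (x2 OR x6 OR x5) — x2 is true.
  9. (x3 OR x5) — x3 is true.
  10. (x9 OR NOT x10) — x9 is true.
  11. (NOT x7 OR NOT x4) — NOT x4 is true.
  12. (x3 OR x1) — x3 is true.
  13. (NOT x4 OR x7 OR x10) — NOT x4 is true.
  14. (NOT x1 OR NOT x8) — NOT x8 is true.
  15. (NOT x8 OR x3) — NOT x8 is true.
  16. (NOT x8 OR NOT x10 OR x9) — NOT x8 is true.
  17. (NOT x3 OR x9) — x9 is true.
  18. (x7 OR NOT x4) — NOT x4 is true.
  19. (NOT x7 OR NOT x10 OR x3) — x3 is true.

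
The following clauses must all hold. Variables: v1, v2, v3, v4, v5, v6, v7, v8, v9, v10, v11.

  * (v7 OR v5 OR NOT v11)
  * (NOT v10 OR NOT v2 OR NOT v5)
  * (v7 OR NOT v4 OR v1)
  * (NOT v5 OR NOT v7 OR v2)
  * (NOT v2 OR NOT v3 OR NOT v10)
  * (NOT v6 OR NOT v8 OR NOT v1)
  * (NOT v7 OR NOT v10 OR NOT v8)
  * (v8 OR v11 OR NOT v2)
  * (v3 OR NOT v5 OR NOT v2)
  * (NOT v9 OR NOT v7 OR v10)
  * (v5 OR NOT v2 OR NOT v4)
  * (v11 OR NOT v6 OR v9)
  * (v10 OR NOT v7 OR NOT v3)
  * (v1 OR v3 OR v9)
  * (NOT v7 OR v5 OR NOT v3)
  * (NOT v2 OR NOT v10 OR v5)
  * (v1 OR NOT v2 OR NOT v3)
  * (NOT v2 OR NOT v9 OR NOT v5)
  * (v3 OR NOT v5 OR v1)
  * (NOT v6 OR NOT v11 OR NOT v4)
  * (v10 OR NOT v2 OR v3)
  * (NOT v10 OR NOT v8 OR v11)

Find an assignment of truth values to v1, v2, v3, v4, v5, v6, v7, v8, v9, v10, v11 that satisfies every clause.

v4 occurs only negated in the remaining clauses — set v4 = False.
Pure literal: v6 appears only negated; assign v6 = False.
Set v1 = True and propagate.
Set v2 = True and propagate.
For the remaining variables, v3 = True, v5 = True, v7 = False, v8 = True, v9 = False, v10 = False, v11 = True works.
Every clause has at least one true literal under this assignment.

v1 = True, v2 = True, v3 = True, v4 = False, v5 = True, v6 = False, v7 = False, v8 = True, v9 = False, v10 = False, v11 = True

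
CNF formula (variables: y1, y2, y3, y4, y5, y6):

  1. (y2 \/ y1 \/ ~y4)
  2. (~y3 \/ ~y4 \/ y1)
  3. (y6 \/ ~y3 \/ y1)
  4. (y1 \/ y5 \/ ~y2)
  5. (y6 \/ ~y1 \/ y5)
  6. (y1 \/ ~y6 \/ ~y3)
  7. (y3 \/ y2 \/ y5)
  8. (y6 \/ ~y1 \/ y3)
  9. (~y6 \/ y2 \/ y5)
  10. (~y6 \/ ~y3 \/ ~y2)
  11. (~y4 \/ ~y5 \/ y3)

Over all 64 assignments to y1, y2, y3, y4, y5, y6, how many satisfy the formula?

Case analysis on y1 and y3:
  y1=1, y3=1: y4 free; 3 ways for (y2,y5,y6) × 2^1 = 6.
  y1=1, y3=0: remaining (y2,y4,y5,y6) ∈ {(0,0,1,1); (1,0,0,1); (1,0,1,1); (1,1,0,1)} — 4.
  y1=0, y3=1: a clause becomes empty — 0.
  y1=0, y3=0: remaining (y2,y4,y5,y6) ∈ {(0,0,1,0); (0,0,1,1); (1,0,1,0); (1,0,1,1)} — 4.
Total: 6 + 4 + 0 + 4 = 14.

14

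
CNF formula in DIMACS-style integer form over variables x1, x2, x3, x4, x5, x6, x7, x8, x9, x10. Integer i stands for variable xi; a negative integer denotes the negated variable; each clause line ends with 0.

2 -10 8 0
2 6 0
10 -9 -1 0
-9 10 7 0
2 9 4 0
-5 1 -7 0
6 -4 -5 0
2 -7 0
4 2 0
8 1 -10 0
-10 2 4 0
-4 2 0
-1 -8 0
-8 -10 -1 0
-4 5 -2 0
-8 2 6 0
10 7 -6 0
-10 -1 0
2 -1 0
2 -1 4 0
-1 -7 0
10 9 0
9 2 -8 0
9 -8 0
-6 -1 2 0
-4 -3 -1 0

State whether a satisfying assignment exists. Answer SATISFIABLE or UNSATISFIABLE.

SATISFIABLE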